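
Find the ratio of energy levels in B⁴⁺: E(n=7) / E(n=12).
2.93878

Using E_n = -13.6057 Z² / n² eV with Z = 5:

E_7 = -13.6057 × 5² / 7² = -340.1425 / 49 = -6.94168367347 eV
E_12 = -13.6057 × 5² / 12² = -340.1425 / 144 = -2.36210069444 eV

The ratio is:
E_7/E_12 = (-6.94168367347) / (-2.36210069444)
E_7/E_12 = (-340.1425/49) / (-340.1425/144)
E_7/E_12 = 144/49
E_7/E_12 = 2.93878
(Note: the Z² factors cancel in the ratio.)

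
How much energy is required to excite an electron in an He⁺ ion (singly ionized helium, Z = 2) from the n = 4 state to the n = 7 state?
2.29 eV

The energy levels of a hydrogen-like atom are E_n = -13.6057 Z² eV / n².

Energy at n = 4: E_4 = -13.6057 × 2² / 4² = -3.40143 eV
Energy at n = 7: E_7 = -13.6057 × 2² / 7² = -1.11067 eV

The excitation energy is the difference:
ΔE = E_7 - E_4
ΔE = -1.11067 - (-3.40143)
ΔE = 2.29 eV

Since this is positive, energy must be absorbed (photon absorption).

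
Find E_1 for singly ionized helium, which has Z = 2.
-54.42280 eV

For hydrogen-like ions, the energy levels scale with Z²:
E_n = -13.6057 Z² / n² eV

For He⁺ (Z = 2) at n = 1:
E_1 = -13.6057 × 2² / 1²
E_1 = -13.6057 × 4 / 1
E_1 = -54.4228 / 1
E_1 = -54.42280 eV

The energy is 4 times more negative than hydrogen at the same n due to the stronger nuclear charge.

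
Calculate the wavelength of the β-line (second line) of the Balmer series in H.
486.01 nm

The lines of a series are numbered from the longest wavelength (smallest ΔE) outward; the second line is the transition from n = n_f + 2 to n_f.
The Balmer series has all transitions ending at n_f = 2.

For H, the second line (β-line) is the jump from n = 4 to n = 2:
E_4 = -13.6057 / 4² = -0.850356 eV
E_2 = -13.6057 / 2² = -3.401425 eV
ΔE = E_4 - E_2 = 2.551069 eV

λ = hc/E = 1239.84 eV·nm / 2.551069 eV
λ = 486.01 nm

This is the β-line of the Balmer series in H.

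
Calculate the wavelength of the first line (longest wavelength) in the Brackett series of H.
4050.06725 nm

The longest wavelength corresponds to the smallest energy transition in the series.
The Brackett series has all transitions ending at n_f = 4.

For H, the first line (α-line) is the jump from n = 5 to n = 4:
E_5 = -13.6057 / 5² = -0.54422800000 eV
E_4 = -13.6057 / 4² = -0.85035625000 eV
ΔE = E_5 - E_4 = 0.30612825000 eV

λ = hc/E = 1239.84 eV·nm / 0.30612825000 eV
λ = 4050.06725 nm

This is the α-line of the Brackett series in H.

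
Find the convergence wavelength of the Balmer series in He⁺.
91.13 nm

The series limit corresponds to the transition from n = ∞ to n = 2.
This is the highest energy (shortest wavelength) transition in the Balmer series.

E_∞ = 0 eV
E_2 = -13.6057 × 2² / 2² = -13.6057 eV

Energy at series limit:
ΔE = E_∞ - E_2 = 0 - (-13.6057) = 13.6057 eV
λ = hc/E = 1239.84 eV·nm / 13.6057 eV = 91.13 nm

This energy equals the ionization energy from the n = 2 state of He⁺.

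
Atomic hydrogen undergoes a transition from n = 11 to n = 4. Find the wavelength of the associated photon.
1680.1993 nm

First, find the transition energy using E_n = -13.6057 / n² eV:
E_11 = -13.6057 / 11² = -0.1124438017 eV
E_4 = -13.6057 / 4² = -0.8503562500 eV

Photon energy: |ΔE| = |E_4 - E_11| = 0.7379124483 eV

Convert to wavelength using E = hc/λ with hc = 1239.84 eV·nm:
λ = hc/E = 1239.84 eV·nm / 0.7379124483 eV
λ = 1680.1993 nm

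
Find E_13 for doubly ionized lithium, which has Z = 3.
-0.7246 eV

For hydrogen-like ions, the energy levels scale with Z²:
E_n = -13.6057 Z² / n² eV

For Li²⁺ (Z = 3) at n = 13:
E_13 = -13.6057 × 3² / 13²
E_13 = -13.6057 × 9 / 169
E_13 = -122.4513 / 169
E_13 = -0.7246 eV

The energy is 9 times more negative than hydrogen at the same n due to the stronger nuclear charge.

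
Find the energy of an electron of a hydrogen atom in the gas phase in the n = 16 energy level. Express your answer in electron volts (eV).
-0.0531 eV

The energy levels of a hydrogen-like atom are given by:
E_n = -13.6057 eV / n²

For n = 16:
E_16 = -13.6057 eV / 16²
E_16 = -13.6057 eV / 256
E_16 = -0.0531 eV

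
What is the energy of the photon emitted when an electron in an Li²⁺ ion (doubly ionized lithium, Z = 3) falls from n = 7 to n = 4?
5.1542 eV

The energy levels are E_n = -13.6057 Z² eV / n².

Energy at n = 7: E_7 = -13.6057 × 3² / 7² = -2.4990061 eV
Energy at n = 4: E_4 = -13.6057 × 3² / 4² = -7.6532063 eV

For emission (electron falling to lower state), the photon energy is:
E_photon = E_7 - E_4 = |-2.4990061 - (-7.6532063)|
E_photon = 5.1542 eV

This energy is carried away by the emitted photon.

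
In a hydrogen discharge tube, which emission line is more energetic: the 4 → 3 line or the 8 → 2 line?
8 → 2

Calculate the energy for each transition:

Transition 4 → 3:
ΔE₁ = |E_3 - E_4| = |-13.6057/3² - (-13.6057/4²)|
ΔE₁ = |-1.51174444444 - (-0.85035625000)| = 0.66138819 eV

Transition 8 → 2:
ΔE₂ = |E_2 - E_8| = |-13.6057/2² - (-13.6057/8²)|
ΔE₂ = |-3.40142500000 - (-0.21258906250)| = 3.18883594 eV

Since 3.18883594 eV > 0.66138819 eV, the transition 8 → 2 emits the more energetic photon.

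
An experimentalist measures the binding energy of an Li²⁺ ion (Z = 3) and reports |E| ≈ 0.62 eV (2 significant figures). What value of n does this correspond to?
n = 14

The exact energy levels follow E_n = -13.6057 Z² / n² eV with Z = 3.

The measured value (-0.62 eV) is reported to only 2 significant figures, so we must test candidate n values and see which one matches to that precision.

Candidate energies:
  n = 12:  E = -13.6057 × 3² / 12² = -0.85036 eV
  n = 13:  E = -13.6057 × 3² / 13² = -0.72456 eV
  n = 14:  E = -13.6057 × 3² / 14² = -0.62475 eV  ← matches
  n = 15:  E = -13.6057 × 3² / 15² = -0.54423 eV
  n = 16:  E = -13.6057 × 3² / 16² = -0.47833 eV

Checking against the measurement of -0.62 eV (2 sig figs), only n = 14 agrees:
E_14 = -0.62475 eV, which rounds to -0.62 eV ✓

Therefore n = 14.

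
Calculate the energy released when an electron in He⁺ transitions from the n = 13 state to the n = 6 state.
1.19 eV

The energy levels are E_n = -13.6057 Z² eV / n².

Energy at n = 13: E_13 = -13.6057 × 2² / 13² = -0.32203 eV
Energy at n = 6: E_6 = -13.6057 × 2² / 6² = -1.51174 eV

For emission (electron falling to lower state), the photon energy is:
E_photon = E_13 - E_6 = |-0.32203 - (-1.51174)|
E_photon = 1.19 eV

This energy is carried away by the emitted photon.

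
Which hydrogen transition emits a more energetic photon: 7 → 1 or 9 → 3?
7 → 1

Calculate the energy for each transition:

Transition 7 → 1:
ΔE₁ = |E_1 - E_7| = |-13.6057/1² - (-13.6057/7²)|
ΔE₁ = |-13.605700000000 - (-0.277667346939)| = 13.328032653 eV

Transition 9 → 3:
ΔE₂ = |E_3 - E_9| = |-13.6057/3² - (-13.6057/9²)|
ΔE₂ = |-1.511744444444 - (-0.167971604938)| = 1.343772840 eV

Since 13.328032653 eV > 1.343772840 eV, the transition 7 → 1 emits the more energetic photon.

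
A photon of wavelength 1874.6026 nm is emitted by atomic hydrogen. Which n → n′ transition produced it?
n = 4 → n = 3

First, find the photon energy from the wavelength (hc = 1239.84 eV·nm):
E = hc/λ = 1239.84 eV·nm / 1874.6026 nm = 0.66138818 eV

The energy levels of hydrogen satisfy E_n = -13.6057 / n² eV, so an emission n_i → n_f releases
ΔE = 13.6057 × (1/n_f² − 1/n_i²) eV.

Setting ΔE equal to the photon energy:
1/n_f² − 1/n_i² = 0.66138818 / 13.6057 = 0.048611110

Since 1/n_i² must be positive, we need 1/n_f² > 0.048611110, i.e. n_f ≤ 4. For each allowed n_f, solve n_i = (1/n_f² − 0.048611110)^(−1/2) and check whether it is a whole number:
  n_f = 1: 1/n_i² = 1.000000000 − 0.048611110 = 0.951388890 → n_i = 1.025  (not an integer) ✗
  n_f = 2: 1/n_i² = 0.250000000 − 0.048611110 = 0.201388890 → n_i = 2.228  (not an integer) ✗
  n_f = 3: 1/n_i² = 0.111111111 − 0.048611110 = 0.062500001 → n_i = 4.000  → integer, n_i = 4 ✓
  n_f = 4: 1/n_i² = 0.062500000 − 0.048611110 = 0.013888890 → n_i = 8.485  (not an integer) ✗

Only n_f = 3 gives an integer upper level, n_i = 4.

The transition is from n = 4 to n = 3 (emission).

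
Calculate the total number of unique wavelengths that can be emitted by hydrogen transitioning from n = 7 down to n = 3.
10

The electron can occupy levels n = 3, 4, ..., 7 during de-excitation — that is m = 7 - 3 + 1 = 5 distinct levels.

The number of distinct spectral lines equals the number of ways to choose 2 of these m levels (each pair gives one possible emission transition):

Number of lines = m(m-1)/2 = 5×4/2 = 10

These correspond to all possible transitions between the 5 levels:
7 → 6, 7 → 5, 7 → 4, 7 → 3, 6 → 5, 6 → 4, 6 → 3, 5 → 4...

Each transition produces a photon with a unique energy (and thus wavelength). This count does not depend on Z.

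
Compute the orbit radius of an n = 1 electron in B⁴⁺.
0.0106 nm (or 0.1058 Å)

The Bohr radius formula is:
r_n = n² a₀ / Z

where a₀ = 0.0529177 nm is the Bohr radius.

For B⁴⁺ (Z = 5) at n = 1:
r_1 = 1² × 0.0529177 nm / 5
r_1 = 1 × 0.0529177 nm / 5
r_1 = 0.05292 nm / 5
r_1 = 0.0106 nm

The electron orbits at approximately 0.0106 nm from the nucleus.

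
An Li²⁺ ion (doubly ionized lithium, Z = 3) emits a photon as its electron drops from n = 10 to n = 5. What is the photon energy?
3.67354 eV

The energy levels are E_n = -13.6057 Z² eV / n².

Energy at n = 10: E_10 = -13.6057 × 3² / 10² = -1.22451300 eV
Energy at n = 5: E_5 = -13.6057 × 3² / 5² = -4.89805200 eV

For emission (electron falling to lower state), the photon energy is:
E_photon = E_10 - E_5 = |-1.22451300 - (-4.89805200)|
E_photon = 3.67354 eV

This energy is carried away by the emitted photon.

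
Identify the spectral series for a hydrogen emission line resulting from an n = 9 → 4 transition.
Brackett series

The spectral series in hydrogen are named based on the final (lower) energy level:
- Lyman series: n_final = 1 (ultraviolet)
- Balmer series: n_final = 2 (visible/near-UV)
- Paschen series: n_final = 3 (infrared)
- Brackett series: n_final = 4 (infrared)
- Pfund series: n_final = 5 (far infrared)

Since this transition ends at n = 4, it belongs to the Brackett series.

For reference, this 9 → 4 line has photon energy
ΔE = 13.6057 eV × (1/4² - 1/9²) = 0.68238465 eV,
corresponding to wavelength λ = hc/ΔE = 1239.84 eV·nm / 0.68238465 eV = 1816.92 nm in the infrared region.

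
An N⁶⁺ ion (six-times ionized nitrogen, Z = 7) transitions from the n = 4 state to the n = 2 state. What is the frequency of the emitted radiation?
3.023e+16 Hz

First, find the transition energy:
E_4 = -13.6057 × 7² / 4² = -41.6674563 eV
E_2 = -13.6057 × 7² / 2² = -166.6698250 eV
|ΔE| = |E_2 - E_4| = 125.0023687 eV

Convert to Joules: E = 125.0023687 eV × (1.602177 × 10⁻¹⁹ J/eV) = 2.00276e-17 J

Using E = hf:
f = E/h = 2.00276e-17 J / (6.62607 × 10⁻³⁴ J·s)
f = 3.023e+16 Hz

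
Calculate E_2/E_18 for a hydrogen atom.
81.00

Using E_n = -13.6057 Z² / n² eV with Z = 1:

E_2 = -13.6057 / 2² = -13.6057 / 4 = -3.40142500 eV
E_18 = -13.6057 / 18² = -13.6057 / 324 = -0.04199290 eV

The ratio is:
E_2/E_18 = (-3.40142500) / (-0.04199290)
E_2/E_18 = (-13.6057/4) / (-13.6057/324)
E_2/E_18 = 324/4
E_2/E_18 = 81.00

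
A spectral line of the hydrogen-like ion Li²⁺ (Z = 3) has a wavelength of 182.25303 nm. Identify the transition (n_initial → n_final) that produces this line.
n = 12 → n = 4

First, find the photon energy from the wavelength (hc = 1239.84 eV·nm):
E = hc/λ = 1239.84 eV·nm / 182.25303 nm = 6.8028499 eV

The energy levels of Li²⁺ satisfy E_n = -13.6057 × 3² / n² eV, so an emission n_i → n_f releases
ΔE = 13.6057 × 3² × (1/n_f² − 1/n_i²) eV.

Setting ΔE equal to the photon energy:
1/n_f² − 1/n_i² = 6.8028499 / (13.6057 × 3²) = 0.055555555

Since 1/n_i² must be positive, we need 1/n_f² > 0.055555555, i.e. n_f ≤ 4. For each allowed n_f, solve n_i = (1/n_f² − 0.055555555)^(−1/2) and check whether it is a whole number:
  n_f = 1: 1/n_i² = 1.000000000 − 0.055555555 = 0.944444445 → n_i = 1.029  (not an integer) ✗
  n_f = 2: 1/n_i² = 0.250000000 − 0.055555555 = 0.194444445 → n_i = 2.268  (not an integer) ✗
  n_f = 3: 1/n_i² = 0.111111111 − 0.055555555 = 0.055555556 → n_i = 4.243  (not an integer) ✗
  n_f = 4: 1/n_i² = 0.062500000 − 0.055555555 = 0.006944445 → n_i = 12.000  → integer, n_i = 12 ✓

Only n_f = 4 gives an integer upper level, n_i = 12.

The transition is from n = 12 to n = 4 (emission).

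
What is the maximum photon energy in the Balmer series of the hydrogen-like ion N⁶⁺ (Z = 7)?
166.669825 eV

The series limit corresponds to the transition from n = ∞ to n = 2.
This is the highest energy (shortest wavelength) transition in the Balmer series.

E_∞ = 0 eV
E_2 = -13.6057 × 7² / 2² = -166.669825 eV

Energy at series limit:
ΔE = E_∞ - E_2 = 0 - (-166.669825) = 166.669825 eV

This energy equals the ionization energy from the n = 2 state of N⁶⁺.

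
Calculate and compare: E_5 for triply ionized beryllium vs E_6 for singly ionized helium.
Be³⁺ at n = 5 (E = -8.707648 eV)

Using E_n = -13.6057 Z² / n² eV:

Be³⁺ (Z = 4) at n = 5:
E = -13.6057 × 4² / 5² = -13.6057 × 16 / 25 = -8.707648000 eV

He⁺ (Z = 2) at n = 6:
E = -13.6057 × 2² / 6² = -13.6057 × 4 / 36 = -1.511744444 eV

Since -8.707648000 eV < -1.511744444 eV,
Be³⁺ at n = 5 is more tightly bound (requires more energy to ionize).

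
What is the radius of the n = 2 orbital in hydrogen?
0.21167 nm (or 2.11671 Å)

The Bohr radius formula is:
r_n = n² a₀ / Z

where a₀ = 0.05291772 nm is the Bohr radius.

For H (Z = 1) at n = 2:
r_2 = 2² × 0.05291772 nm / 1
r_2 = 4 × 0.05291772 nm / 1
r_2 = 0.211671 nm / 1
r_2 = 0.21167 nm

The electron orbits at approximately 0.21167 nm from the nucleus.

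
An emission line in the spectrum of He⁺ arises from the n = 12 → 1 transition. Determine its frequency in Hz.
1.30680e+16 Hz

First, find the transition energy:
E_12 = -13.6057 × 2² / 12² = -0.3779361 eV
E_1 = -13.6057 × 2² / 1² = -54.4228000 eV
|ΔE| = |E_1 - E_12| = 54.0448639 eV

Convert to Joules: E = 54.0448639 eV × (1.602177 × 10⁻¹⁹ J/eV) = 8.6589438e-18 J

Using E = hf:
f = E/h = 8.6589438e-18 J / (6.62607 × 10⁻³⁴ J·s)
f = 1.30680e+16 Hz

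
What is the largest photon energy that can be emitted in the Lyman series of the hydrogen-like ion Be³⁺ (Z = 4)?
217.69120 eV

The series limit corresponds to the transition from n = ∞ to n = 1.
This is the highest energy (shortest wavelength) transition in the Lyman series.

E_∞ = 0 eV
E_1 = -13.6057 × 4² / 1² = -217.69120 eV

Energy at series limit:
ΔE = E_∞ - E_1 = 0 - (-217.69120) = 217.69120 eV

This energy equals the ionization energy from the n = 1 state of Be³⁺.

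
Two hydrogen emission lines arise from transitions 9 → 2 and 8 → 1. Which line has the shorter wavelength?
8 → 1

Calculate the energy for each transition:

Transition 9 → 2:
ΔE₁ = |E_2 - E_9| = |-13.6057/2² - (-13.6057/9²)|
ΔE₁ = |-3.40142500000 - (-0.16797160494)| = 3.23345340 eV

Transition 8 → 1:
ΔE₂ = |E_1 - E_8| = |-13.6057/1² - (-13.6057/8²)|
ΔE₂ = |-13.60570000000 - (-0.21258906250)| = 13.39311094 eV

Since 13.39311094 eV > 3.23345340 eV, the transition 8 → 1 emits the more energetic photon.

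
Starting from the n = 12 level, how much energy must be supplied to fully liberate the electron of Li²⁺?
0.85036 eV

The ionization energy is the energy needed to remove the electron completely (n → ∞).

For a hydrogen-like ion with Z = 3, E_n = -13.6057 Z² / n² eV.

At n = 12: E_12 = -13.6057 × 3² / 12² = -0.85035625 eV
At n = ∞: E_∞ = 0 eV

Ionization energy = E_∞ - E_12 = 0 - (-0.85035625) = 0.85035625 eV
Ionization energy ≈ 0.85036 eV

This is also called the binding energy of the electron in state n = 12.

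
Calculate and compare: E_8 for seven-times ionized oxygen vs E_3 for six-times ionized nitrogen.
N⁶⁺ at n = 3 (E = -74.075478 eV)

Using E_n = -13.6057 Z² / n² eV:

O⁷⁺ (Z = 8) at n = 8:
E = -13.6057 × 8² / 8² = -13.6057 × 64 / 64 = -13.605700000 eV

N⁶⁺ (Z = 7) at n = 3:
E = -13.6057 × 7² / 3² = -13.6057 × 49 / 9 = -74.075477778 eV

Since -74.075477778 eV < -13.605700000 eV,
N⁶⁺ at n = 3 is more tightly bound (requires more energy to ionize).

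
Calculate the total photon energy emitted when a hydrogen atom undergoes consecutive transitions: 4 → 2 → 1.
12.76 eV

The energy levels of hydrogen are E_n = -13.6057 / n² eV.

First transition (4 → 2):
ΔE₁ = |E_2 - E_4|
ΔE₁ = |-3.40142500 - (-0.85035625)| = 2.55107 eV

Second transition (2 → 1):
ΔE₂ = |E_1 - E_2|
ΔE₂ = |-13.60570000 - (-3.40142500)| = 10.20428 eV

Total energy released:
E_total = ΔE₁ + ΔE₂ = 2.55107 + 10.20428 = 12.76 eV

Note: This equals the direct transition 4 → 1: 12.76 eV ✓
Energy is conserved regardless of the path taken.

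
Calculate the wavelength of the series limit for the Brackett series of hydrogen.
1458.02421 nm

The series limit corresponds to the transition from n = ∞ to n = 4.
This is the highest energy (shortest wavelength) transition in the Brackett series.

E_∞ = 0 eV
E_4 = -13.6057 / 4² = -0.85035625000 eV

Energy at series limit:
ΔE = E_∞ - E_4 = 0 - (-0.85035625000) = 0.85035625000 eV
λ = hc/E = 1239.84 eV·nm / 0.85035625000 eV = 1458.02421 nm

This energy equals the ionization energy from the n = 4 state of hydrogen.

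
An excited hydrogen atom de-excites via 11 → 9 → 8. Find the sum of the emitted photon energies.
0.100145 eV

The energy levels of hydrogen are E_n = -13.6057 / n² eV.

First transition (11 → 9):
ΔE₁ = |E_9 - E_11|
ΔE₁ = |-0.167971604938 - (-0.112443801653)| = 0.055527803 eV

Second transition (9 → 8):
ΔE₂ = |E_8 - E_9|
ΔE₂ = |-0.212589062500 - (-0.167971604938)| = 0.044617458 eV

Total energy released:
E_total = ΔE₁ + ΔE₂ = 0.055527803 + 0.044617458 = 0.100145 eV

Note: This equals the direct transition 11 → 8: 0.100145 eV ✓
Energy is conserved regardless of the path taken.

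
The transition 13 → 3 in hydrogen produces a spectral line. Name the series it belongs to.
Paschen series

The spectral series in hydrogen are named based on the final (lower) energy level:
- Lyman series: n_final = 1 (ultraviolet)
- Balmer series: n_final = 2 (visible/near-UV)
- Paschen series: n_final = 3 (infrared)
- Brackett series: n_final = 4 (infrared)
- Pfund series: n_final = 5 (far infrared)

Since this transition ends at n = 3, it belongs to the Paschen series.

For reference, this 13 → 3 line has photon energy
ΔE = 13.6057 eV × (1/3² - 1/13²) = 1.4312373439 eV,
corresponding to wavelength λ = hc/ΔE = 1239.84 eV·nm / 1.4312373439 eV = 866.271416 nm in the infrared region.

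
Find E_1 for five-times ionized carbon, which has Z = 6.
-489.805200 eV

For hydrogen-like ions, the energy levels scale with Z²:
E_n = -13.6057 Z² / n² eV

For C⁵⁺ (Z = 6) at n = 1:
E_1 = -13.6057 × 6² / 1²
E_1 = -13.6057 × 36 / 1
E_1 = -489.8052 / 1
E_1 = -489.805200 eV

The energy is 36 times more negative than hydrogen at the same n due to the stronger nuclear charge.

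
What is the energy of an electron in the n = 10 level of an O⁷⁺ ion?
-8.7076 eV

For hydrogen-like ions, the energy levels scale with Z²:
E_n = -13.6057 Z² / n² eV

For O⁷⁺ (Z = 8) at n = 10:
E_10 = -13.6057 × 8² / 10²
E_10 = -13.6057 × 64 / 100
E_10 = -870.7648 / 100
E_10 = -8.7076 eV

The energy is 64 times more negative than hydrogen at the same n due to the stronger nuclear charge.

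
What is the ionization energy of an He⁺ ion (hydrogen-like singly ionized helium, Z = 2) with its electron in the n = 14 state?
0.28 eV

The ionization energy is the energy needed to remove the electron completely (n → ∞).

For a hydrogen-like ion with Z = 2, E_n = -13.6057 Z² / n² eV.

At n = 14: E_14 = -13.6057 × 2² / 14² = -0.27767 eV
At n = ∞: E_∞ = 0 eV

Ionization energy = E_∞ - E_14 = 0 - (-0.27767) = 0.27767 eV
Ionization energy ≈ 0.28 eV

This is also called the binding energy of the electron in state n = 14.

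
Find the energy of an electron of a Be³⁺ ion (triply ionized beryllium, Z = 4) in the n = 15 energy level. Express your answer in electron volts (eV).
-0.968 eV

The energy levels of a hydrogen-like atom are given by:
E_n = -13.6057 Z² / n² eV  (with Z = 4 for Be³⁺)

For n = 15:
E_15 = -13.6057 × 4² / 15²
E_15 = -13.6057 × 16 / 225
E_15 = -0.968 eV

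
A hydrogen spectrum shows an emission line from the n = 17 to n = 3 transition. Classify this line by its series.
Paschen series

The spectral series in hydrogen are named based on the final (lower) energy level:
- Lyman series: n_final = 1 (ultraviolet)
- Balmer series: n_final = 2 (visible/near-UV)
- Paschen series: n_final = 3 (infrared)
- Brackett series: n_final = 4 (infrared)
- Pfund series: n_final = 5 (far infrared)

Since this transition ends at n = 3, it belongs to the Paschen series.

For reference, this 17 → 3 line has photon energy
ΔE = 13.6057 eV × (1/3² - 1/17²) = 1.46466590 eV,
corresponding to wavelength λ = hc/ΔE = 1239.84 eV·nm / 1.46466590 eV = 846.5002 nm in the infrared region.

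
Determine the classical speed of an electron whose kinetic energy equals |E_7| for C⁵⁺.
1.88e+06 m/s (or 0.625% of c)

The binding energy at n = 7 for C⁵⁺ is:
E_7 = -13.6057 × 6²/7² = -9.99602 eV
|E_7| = 9.99602 eV

Convert to Joules:
KE = 9.99602 eV × (1.602177 × 10⁻¹⁹ J/eV) = 1.6015e-18 J

Using KE = ½mv²:
v = √(2·KE/m_e)
v = √(2 × 1.6015e-18 J / 9.10938 × 10⁻³¹ kg)
v = 1.88e+06 m/s

This is approximately 0.625% the speed of light.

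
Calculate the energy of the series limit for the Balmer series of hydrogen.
3.40 eV

The series limit corresponds to the transition from n = ∞ to n = 2.
This is the highest energy (shortest wavelength) transition in the Balmer series.

E_∞ = 0 eV
E_2 = -13.6057 / 2² = -3.40 eV

Energy at series limit:
ΔE = E_∞ - E_2 = 0 - (-3.40) = 3.40 eV

This energy equals the ionization energy from the n = 2 state of hydrogen.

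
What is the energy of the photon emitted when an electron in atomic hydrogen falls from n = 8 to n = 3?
1.29916 eV

The energy levels are E_n = -13.6057 eV / n².

Energy at n = 8: E_8 = -13.6057 / 8² = -0.21258906 eV
Energy at n = 3: E_3 = -13.6057 / 3² = -1.51174444 eV

For emission (electron falling to lower state), the photon energy is:
E_photon = E_8 - E_3 = |-0.21258906 - (-1.51174444)|
E_photon = 1.29916 eV

This energy is carried away by the emitted photon.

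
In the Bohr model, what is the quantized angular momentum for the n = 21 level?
2.215e-33 J·s (or 21ℏ)

In the Bohr model, angular momentum is quantized:
L = nℏ

where ℏ = h/(2π) = 1.05457e-34 J·s

For n = 21:
L = 21 × 1.05457e-34 J·s
L = 2.215e-33 J·s

This can also be written as L = 21ℏ.
The angular momentum is an integer multiple of the reduced Planck constant.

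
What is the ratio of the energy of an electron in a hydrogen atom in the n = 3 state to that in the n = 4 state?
1.77778

Using E_n = -13.6057 Z² / n² eV with Z = 1:

E_3 = -13.6057 / 3² = -13.6057 / 9 = -1.51174444444 eV
E_4 = -13.6057 / 4² = -13.6057 / 16 = -0.85035625000 eV

The ratio is:
E_3/E_4 = (-1.51174444444) / (-0.85035625000)
E_3/E_4 = (-13.6057/9) / (-13.6057/16)
E_3/E_4 = 16/9
E_3/E_4 = 1.77778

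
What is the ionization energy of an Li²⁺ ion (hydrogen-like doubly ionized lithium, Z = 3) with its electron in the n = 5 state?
4.89805 eV

The ionization energy is the energy needed to remove the electron completely (n → ∞).

For a hydrogen-like ion with Z = 3, E_n = -13.6057 Z² / n² eV.

At n = 5: E_5 = -13.6057 × 3² / 5² = -4.89805200 eV
At n = ∞: E_∞ = 0 eV

Ionization energy = E_∞ - E_5 = 0 - (-4.89805200) = 4.89805200 eV
Ionization energy ≈ 4.89805 eV

This is also called the binding energy of the electron in state n = 5.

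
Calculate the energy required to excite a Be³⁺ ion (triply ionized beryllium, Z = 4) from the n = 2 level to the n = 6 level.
48.3758 eV

The energy levels of a hydrogen-like atom are E_n = -13.6057 Z² eV / n².

Energy at n = 2: E_2 = -13.6057 × 4² / 2² = -54.4228000 eV
Energy at n = 6: E_6 = -13.6057 × 4² / 6² = -6.0469778 eV

The excitation energy is the difference:
ΔE = E_6 - E_2
ΔE = -6.0469778 - (-54.4228000)
ΔE = 48.3758 eV

Since this is positive, energy must be absorbed (photon absorption).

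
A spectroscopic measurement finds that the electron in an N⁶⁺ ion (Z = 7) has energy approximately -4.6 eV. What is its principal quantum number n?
n = 12

The exact energy levels follow E_n = -13.6057 Z² / n² eV with Z = 7.

The measured value (-4.6 eV) is reported to only 2 significant figures, so we must test candidate n values and see which one matches to that precision.

Candidate energies:
  n = 10:  E = -13.6057 × 7² / 10² = -6.666793 eV
  n = 11:  E = -13.6057 × 7² / 11² = -5.509746 eV
  n = 12:  E = -13.6057 × 7² / 12² = -4.629717 eV  ← matches
  n = 13:  E = -13.6057 × 7² / 13² = -3.944848 eV
  n = 14:  E = -13.6057 × 7² / 14² = -3.401425 eV

Checking against the measurement of -4.6 eV (2 sig figs), only n = 12 agrees:
E_12 = -4.629717 eV, which rounds to -4.6 eV ✓

Therefore n = 12.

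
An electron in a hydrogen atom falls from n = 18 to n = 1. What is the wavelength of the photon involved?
91.408639 nm

First, find the transition energy using E_n = -13.6057 / n² eV:
E_18 = -13.6057 / 18² = -0.04199290 eV
E_1 = -13.6057 / 1² = -13.60570000 eV

Photon energy: |ΔE| = |E_1 - E_18| = 13.56370710 eV

Convert to wavelength using E = hc/λ with hc = 1239.84 eV·nm:
λ = hc/E = 1239.84 eV·nm / 13.56370710 eV
λ = 91.408639 nm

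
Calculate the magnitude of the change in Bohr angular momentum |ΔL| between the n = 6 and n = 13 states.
7.38e-34 J·s (or 7ℏ)

In the Bohr model, L_n = nℏ where ℏ = 1.0546e-34 J·s.

L_13 = 13ℏ = 1.3710e-33 J·s
L_6 = 6ℏ = 6.3276e-34 J·s

ΔL = L_13 - L_6 = (13 - 6)ℏ = 7ℏ
ΔL = 7 × 1.0546e-34 J·s = 7.38e-34 J·s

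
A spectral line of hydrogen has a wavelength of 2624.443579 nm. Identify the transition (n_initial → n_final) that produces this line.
n = 6 → n = 4

First, find the photon energy from the wavelength (hc = 1239.84 eV·nm):
E = hc/λ = 1239.84 eV·nm / 2624.443579 nm = 0.47242014 eV

The energy levels of hydrogen satisfy E_n = -13.6057 / n² eV, so an emission n_i → n_f releases
ΔE = 13.6057 × (1/n_f² − 1/n_i²) eV.

Setting ΔE equal to the photon energy:
1/n_f² − 1/n_i² = 0.47242014 / 13.6057 = 0.034722222

Since 1/n_i² must be positive, we need 1/n_f² > 0.034722222, i.e. n_f ≤ 5. For each allowed n_f, solve n_i = (1/n_f² − 0.034722222)^(−1/2) and check whether it is a whole number:
  n_f = 1: 1/n_i² = 1.000000000 − 0.034722222 = 0.965277778 → n_i = 1.018  (not an integer) ✗
  n_f = 2: 1/n_i² = 0.250000000 − 0.034722222 = 0.215277778 → n_i = 2.155  (not an integer) ✗
  n_f = 3: 1/n_i² = 0.111111111 − 0.034722222 = 0.076388889 → n_i = 3.618  (not an integer) ✗
  n_f = 4: 1/n_i² = 0.062500000 − 0.034722222 = 0.027777778 → n_i = 6.000  → integer, n_i = 6 ✓
  n_f = 5: 1/n_i² = 0.040000000 − 0.034722222 = 0.005277778 → n_i = 13.765  (not an integer) ✗

Only n_f = 4 gives an integer upper level, n_i = 6.

The transition is from n = 6 to n = 4 (emission).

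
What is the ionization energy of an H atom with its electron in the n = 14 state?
0.0694 eV

The ionization energy is the energy needed to remove the electron completely (n → ∞).

For hydrogen, E_n = -13.6057 eV / n².

At n = 14: E_14 = -13.6057 / 14² = -0.0694168 eV
At n = ∞: E_∞ = 0 eV

Ionization energy = E_∞ - E_14 = 0 - (-0.0694168) = 0.0694168 eV
Ionization energy ≈ 0.0694 eV

This is also called the binding energy of the electron in state n = 14.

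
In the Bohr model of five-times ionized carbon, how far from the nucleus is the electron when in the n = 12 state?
1.2700 nm (or 12.7003 Å)

The Bohr radius formula is:
r_n = n² a₀ / Z

where a₀ = 0.0529177 nm is the Bohr radius.

For C⁵⁺ (Z = 6) at n = 12:
r_12 = 12² × 0.0529177 nm / 6
r_12 = 144 × 0.0529177 nm / 6
r_12 = 7.62015 nm / 6
r_12 = 1.2700 nm

The electron orbits at approximately 1.2700 nm from the nucleus.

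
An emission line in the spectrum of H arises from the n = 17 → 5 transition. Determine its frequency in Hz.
1.20210e+14 Hz

First, find the transition energy:
E_17 = -13.6057 / 17² = -0.047078547 eV
E_5 = -13.6057 / 5² = -0.544228000 eV
|ΔE| = |E_5 - E_17| = 0.497149453 eV

Convert to Joules: E = 0.497149453 eV × (1.602177 × 10⁻¹⁹ J/eV) = 7.9652142e-20 J

Using E = hf:
f = E/h = 7.9652142e-20 J / (6.62607 × 10⁻³⁴ J·s)
f = 1.20210e+14 Hz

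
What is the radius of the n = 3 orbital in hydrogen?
0.4763 nm (or 4.7626 Å)

The Bohr radius formula is:
r_n = n² a₀ / Z

where a₀ = 0.0529177 nm is the Bohr radius.

For H (Z = 1) at n = 3:
r_3 = 3² × 0.0529177 nm / 1
r_3 = 9 × 0.0529177 nm / 1
r_3 = 0.47626 nm / 1
r_3 = 0.4763 nm

The electron orbits at approximately 0.4763 nm from the nucleus.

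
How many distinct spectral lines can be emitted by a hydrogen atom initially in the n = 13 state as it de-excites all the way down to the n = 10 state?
6

The electron can occupy levels n = 10, 11, ..., 13 during de-excitation — that is m = 13 - 10 + 1 = 4 distinct levels.

The number of distinct spectral lines equals the number of ways to choose 2 of these m levels (each pair gives one possible emission transition):

Number of lines = m(m-1)/2 = 4×3/2 = 6

These correspond to all possible transitions between the 4 levels:
13 → 12, 13 → 11, 13 → 10, 12 → 11, 12 → 10, 11 → 10

Each transition produces a photon with a unique energy (and thus wavelength). This count does not depend on Z.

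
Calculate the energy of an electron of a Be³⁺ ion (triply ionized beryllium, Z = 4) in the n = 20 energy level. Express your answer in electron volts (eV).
-0.54 eV

The energy levels of a hydrogen-like atom are given by:
E_n = -13.6057 Z² / n² eV  (with Z = 4 for Be³⁺)

For n = 20:
E_20 = -13.6057 × 4² / 20²
E_20 = -13.6057 × 16 / 400
E_20 = -0.54 eV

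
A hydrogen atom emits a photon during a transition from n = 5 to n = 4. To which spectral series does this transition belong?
Brackett series

The spectral series in hydrogen are named based on the final (lower) energy level:
- Lyman series: n_final = 1 (ultraviolet)
- Balmer series: n_final = 2 (visible/near-UV)
- Paschen series: n_final = 3 (infrared)
- Brackett series: n_final = 4 (infrared)
- Pfund series: n_final = 5 (far infrared)

Since this transition ends at n = 4, it belongs to the Brackett series.

For reference, this 5 → 4 line has photon energy
ΔE = 13.6057 eV × (1/4² - 1/5²) = 0.30612825000 eV,
corresponding to wavelength λ = hc/ΔE = 1239.84 eV·nm / 0.30612825000 eV = 4050.06725 nm in the infrared region.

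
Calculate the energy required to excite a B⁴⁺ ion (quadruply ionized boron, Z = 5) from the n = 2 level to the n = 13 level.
83.022947 eV

The energy levels of a hydrogen-like atom are E_n = -13.6057 Z² eV / n².

Energy at n = 2: E_2 = -13.6057 × 5² / 2² = -85.035625000 eV
Energy at n = 13: E_13 = -13.6057 × 5² / 13² = -2.012677515 eV

The excitation energy is the difference:
ΔE = E_13 - E_2
ΔE = -2.012677515 - (-85.035625000)
ΔE = 83.022947 eV

Since this is positive, energy must be absorbed (photon absorption).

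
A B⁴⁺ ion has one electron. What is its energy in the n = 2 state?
-85.03563 eV

For hydrogen-like ions, the energy levels scale with Z²:
E_n = -13.6057 Z² / n² eV

For B⁴⁺ (Z = 5) at n = 2:
E_2 = -13.6057 × 5² / 2²
E_2 = -13.6057 × 25 / 4
E_2 = -340.1425 / 4
E_2 = -85.03563 eV

The energy is 25 times more negative than hydrogen at the same n due to the stronger nuclear charge.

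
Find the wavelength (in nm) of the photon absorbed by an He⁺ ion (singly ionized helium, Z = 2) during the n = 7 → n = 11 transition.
1876.0038 nm

First, find the transition energy using E_n = -13.6057 Z² / n² eV:
E_7 = -13.6057 × 2² / 7² = -1.1106693878 eV
E_11 = -13.6057 × 2² / 11² = -0.4497752066 eV

Photon energy: |ΔE| = |E_11 - E_7| = 0.6608941812 eV

Convert to wavelength using E = hc/λ with hc = 1239.84 eV·nm:
λ = hc/E = 1239.84 eV·nm / 0.6608941812 eV
λ = 1876.0038 nm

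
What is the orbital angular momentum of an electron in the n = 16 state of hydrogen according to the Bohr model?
1.6873e-33 J·s (or 16ℏ)

In the Bohr model, angular momentum is quantized:
L = nℏ

where ℏ = h/(2π) = 1.054572e-34 J·s

For n = 16:
L = 16 × 1.054572e-34 J·s
L = 1.6873e-33 J·s

This can also be written as L = 16ℏ.
The angular momentum is an integer multiple of the reduced Planck constant.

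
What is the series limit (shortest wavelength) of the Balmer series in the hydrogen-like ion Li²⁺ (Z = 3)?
40.50 nm

The series limit corresponds to the transition from n = ∞ to n = 2.
This is the highest energy (shortest wavelength) transition in the Balmer series.

E_∞ = 0 eV
E_2 = -13.6057 × 3² / 2² = -30.6128 eV

Energy at series limit:
ΔE = E_∞ - E_2 = 0 - (-30.6128) = 30.6128 eV
λ = hc/E = 1239.84 eV·nm / 30.6128 eV = 40.50 nm

This energy equals the ionization energy from the n = 2 state of Li²⁺.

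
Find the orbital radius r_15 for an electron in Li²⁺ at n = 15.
3.9688 nm (or 39.6883 Å)

The Bohr radius formula is:
r_n = n² a₀ / Z

where a₀ = 0.0529177 nm is the Bohr radius.

For Li²⁺ (Z = 3) at n = 15:
r_15 = 15² × 0.0529177 nm / 3
r_15 = 225 × 0.0529177 nm / 3
r_15 = 11.90648 nm / 3
r_15 = 3.9688 nm

The electron orbits at approximately 3.9688 nm from the nucleus.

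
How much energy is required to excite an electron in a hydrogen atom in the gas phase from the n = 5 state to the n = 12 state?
0.45 eV

The energy levels of a hydrogen-like atom are E_n = -13.6057 eV / n².

Energy at n = 5: E_5 = -13.6057 / 5² = -0.54423 eV
Energy at n = 12: E_12 = -13.6057 / 12² = -0.09448 eV

The excitation energy is the difference:
ΔE = E_12 - E_5
ΔE = -0.09448 - (-0.54423)
ΔE = 0.45 eV

Since this is positive, energy must be absorbed (photon absorption).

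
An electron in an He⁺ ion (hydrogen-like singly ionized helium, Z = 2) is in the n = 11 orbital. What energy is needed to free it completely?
0.44978 eV

The ionization energy is the energy needed to remove the electron completely (n → ∞).

For a hydrogen-like ion with Z = 2, E_n = -13.6057 Z² / n² eV.

At n = 11: E_11 = -13.6057 × 2² / 11² = -0.44977521 eV
At n = ∞: E_∞ = 0 eV

Ionization energy = E_∞ - E_11 = 0 - (-0.44977521) = 0.44977521 eV
Ionization energy ≈ 0.44978 eV

This is also called the binding energy of the electron in state n = 11.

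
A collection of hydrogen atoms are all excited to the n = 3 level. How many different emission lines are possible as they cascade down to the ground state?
3

The electron can occupy levels n = 1, 2, ..., 3 during de-excitation — that is m = 3 - 1 + 1 = 3 distinct levels.

The number of distinct spectral lines equals the number of ways to choose 2 of these m levels (each pair gives one possible emission transition):

Number of lines = m(m-1)/2 = 3×2/2 = 3

These correspond to all possible transitions between the 3 levels:
3 → 2, 3 → 1, 2 → 1

Each transition produces a photon with a unique energy (and thus wavelength). This count does not depend on Z.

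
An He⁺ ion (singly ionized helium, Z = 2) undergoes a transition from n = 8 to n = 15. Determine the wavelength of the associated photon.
2037.61147 nm

First, find the transition energy using E_n = -13.6057 Z² / n² eV:
E_8 = -13.6057 × 2² / 8² = -0.85035625000 eV
E_15 = -13.6057 × 2² / 15² = -0.24187911111 eV

Photon energy: |ΔE| = |E_15 - E_8| = 0.60847713889 eV

Convert to wavelength using E = hc/λ with hc = 1239.84 eV·nm:
λ = hc/E = 1239.84 eV·nm / 0.60847713889 eV
λ = 2037.61147 nm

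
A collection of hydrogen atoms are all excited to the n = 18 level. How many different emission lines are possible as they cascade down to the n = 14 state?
10

The electron can occupy levels n = 14, 15, ..., 18 during de-excitation — that is m = 18 - 14 + 1 = 5 distinct levels.

The number of distinct spectral lines equals the number of ways to choose 2 of these m levels (each pair gives one possible emission transition):

Number of lines = m(m-1)/2 = 5×4/2 = 10

These correspond to all possible transitions between the 5 levels:
18 → 17, 18 → 16, 18 → 15, 18 → 14, 17 → 16, 17 → 15, 17 → 14, 16 → 15...

Each transition produces a photon with a unique energy (and thus wavelength). This count does not depend on Z.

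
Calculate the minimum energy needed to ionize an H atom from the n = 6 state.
0.38 eV

The ionization energy is the energy needed to remove the electron completely (n → ∞).

For hydrogen, E_n = -13.6057 eV / n².

At n = 6: E_6 = -13.6057 / 6² = -0.37794 eV
At n = ∞: E_∞ = 0 eV

Ionization energy = E_∞ - E_6 = 0 - (-0.37794) = 0.37794 eV
Ionization energy ≈ 0.38 eV

This is also called the binding energy of the electron in state n = 6.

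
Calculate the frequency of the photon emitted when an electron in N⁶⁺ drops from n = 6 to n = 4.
5.597e+15 Hz

First, find the transition energy:
E_6 = -13.6057 × 7² / 6² = -18.518869 eV
E_4 = -13.6057 × 7² / 4² = -41.667456 eV
|ΔE| = |E_4 - E_6| = 23.148587 eV

Convert to Joules: E = 23.148587 eV × (1.602177 × 10⁻¹⁹ J/eV) = 3.70881e-18 J

Using E = hf:
f = E/h = 3.70881e-18 J / (6.62607 × 10⁻³⁴ J·s)
f = 5.597e+15 Hz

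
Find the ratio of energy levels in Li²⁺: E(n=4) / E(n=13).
10.5625

Using E_n = -13.6057 Z² / n² eV with Z = 3:

E_4 = -13.6057 × 3² / 4² = -122.4513 / 16 = -7.65320625 eV
E_13 = -13.6057 × 3² / 13² = -122.4513 / 169 = -0.72456391 eV

The ratio is:
E_4/E_13 = (-7.65320625) / (-0.72456391)
E_4/E_13 = (-122.4513/16) / (-122.4513/169)
E_4/E_13 = 169/16
E_4/E_13 = 10.5625
(Note: the Z² factors cancel in the ratio.)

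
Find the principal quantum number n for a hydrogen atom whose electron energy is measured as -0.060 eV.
n = 15

The exact energy levels follow E_n = -13.6057 eV / n².

The measured value (-0.060 eV) is reported to only 2 significant figures, so we must test candidate n values and see which one matches to that precision.

Candidate energies:
  n = 13:  E = -13.6057/13² = -0.08051 eV
  n = 14:  E = -13.6057/14² = -0.06942 eV
  n = 15:  E = -13.6057/15² = -0.06047 eV  ← matches
  n = 16:  E = -13.6057/16² = -0.05315 eV
  n = 17:  E = -13.6057/17² = -0.04708 eV

Checking against the measurement of -0.060 eV (2 sig figs), only n = 15 agrees:
E_15 = -0.06047 eV, which rounds to -0.060 eV ✓

Therefore n = 15.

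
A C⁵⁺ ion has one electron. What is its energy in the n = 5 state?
-19.592 eV

For hydrogen-like ions, the energy levels scale with Z²:
E_n = -13.6057 Z² / n² eV

For C⁵⁺ (Z = 6) at n = 5:
E_5 = -13.6057 × 6² / 5²
E_5 = -13.6057 × 36 / 25
E_5 = -489.8052 / 25
E_5 = -19.592 eV

The energy is 36 times more negative than hydrogen at the same n due to the stronger nuclear charge.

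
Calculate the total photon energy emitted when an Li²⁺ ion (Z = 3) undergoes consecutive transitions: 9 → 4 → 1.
120.93956 eV

The energy levels of Li²⁺ are E_n = -13.6057 × 3² / n² eV.

First transition (9 → 4):
ΔE₁ = |E_4 - E_9|
ΔE₁ = |-7.65320625000 - (-1.51174444444)| = 6.14146181 eV

Second transition (4 → 1):
ΔE₂ = |E_1 - E_4|
ΔE₂ = |-122.45130000000 - (-7.65320625000)| = 114.79809375 eV

Total energy released:
E_total = ΔE₁ + ΔE₂ = 6.14146181 + 114.79809375 = 120.93956 eV

Note: This equals the direct transition 9 → 1: 120.93956 eV ✓
Energy is conserved regardless of the path taken.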